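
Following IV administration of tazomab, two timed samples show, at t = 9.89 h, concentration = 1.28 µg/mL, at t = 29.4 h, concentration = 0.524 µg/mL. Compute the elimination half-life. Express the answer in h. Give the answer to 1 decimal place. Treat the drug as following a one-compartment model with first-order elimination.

15.1 h

k = ln(C₁/C₂) / (t₂ − t₁) = ln(1.28/0.524) / (29.4 − 9.89)
  = 0.8931 / 19.51 = 0.04578 h⁻¹
t½ = ln2 / k = 0.693147 / 0.04578 = 15.14 h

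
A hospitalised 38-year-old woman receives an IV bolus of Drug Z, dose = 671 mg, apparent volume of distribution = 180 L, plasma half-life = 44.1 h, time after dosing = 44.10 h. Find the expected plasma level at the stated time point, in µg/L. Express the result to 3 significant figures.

C₀ = Dose / Vd = 671.0 / 180 = 3.728 mg/L
k = ln2 / t½ = 0.693147 / 44.1 = 0.01572 h⁻¹
t / t½ = 44.10 / 44.1 = 1 half-lives
C = C₀ × (1/2)^1 = 3.728 × 0.5000 = 1.864 mg/L
Convert: 1.864 mg/L × 1000 = 1864 µg/L

1860 µg/L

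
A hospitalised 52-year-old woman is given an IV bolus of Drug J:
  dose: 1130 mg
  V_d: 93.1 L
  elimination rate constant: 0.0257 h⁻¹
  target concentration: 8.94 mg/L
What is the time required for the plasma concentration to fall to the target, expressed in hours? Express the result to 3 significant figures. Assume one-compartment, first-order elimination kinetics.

C₀ = Dose / Vd = 1130 / 93.1 = 12.14 mg/L
t = ln(C₀ / C) / k = ln(12.14 / 8.94) / 0.02570
  = ln(1.358) / 0.02570 = 0.3060 / 0.02570 = 11.91 h

11.9 h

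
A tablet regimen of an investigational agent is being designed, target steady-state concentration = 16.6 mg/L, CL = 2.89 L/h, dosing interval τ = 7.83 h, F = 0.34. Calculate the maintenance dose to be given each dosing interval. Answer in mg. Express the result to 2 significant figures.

At steady state, F × (Dose/τ) = Css × CL.
Dose = Css × CL × τ / F = 16.6 × 2.890 × 7.83 / 0.34 = 1105 mg

1100 mg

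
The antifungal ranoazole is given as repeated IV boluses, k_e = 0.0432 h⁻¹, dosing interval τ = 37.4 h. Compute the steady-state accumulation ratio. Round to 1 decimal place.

1.2

e^(−kτ) = e^(−0.04320 × 37.4) = 0.1988
Accumulation ratio R = 1 / (1 − e^(−kτ)) = 1 / (1 − 0.1988) = 1.248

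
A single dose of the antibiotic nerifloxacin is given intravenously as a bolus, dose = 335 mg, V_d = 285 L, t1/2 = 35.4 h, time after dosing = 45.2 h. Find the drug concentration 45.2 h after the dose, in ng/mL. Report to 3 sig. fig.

485 ng/mL

C₀ = Dose / Vd = 335.0 / 285 = 1.175 mg/L
k = ln2 / t½ = 0.693147 / 35.4 = 0.01958 h⁻¹
C = C₀ · e^(−k·t) = 1.175 × e^(−0.01958 × 45.2)
  = 1.175 × 0.4127 = 0.4849 mg/L
Convert: 0.4849 mg/L × 1000 = 484.9 ng/mL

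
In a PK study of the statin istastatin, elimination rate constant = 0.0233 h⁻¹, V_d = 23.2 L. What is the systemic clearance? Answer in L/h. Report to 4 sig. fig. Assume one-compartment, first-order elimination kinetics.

CL = k × Vd = 0.0233 × 23.2 = 0.5406 L/h

0.5406 L/h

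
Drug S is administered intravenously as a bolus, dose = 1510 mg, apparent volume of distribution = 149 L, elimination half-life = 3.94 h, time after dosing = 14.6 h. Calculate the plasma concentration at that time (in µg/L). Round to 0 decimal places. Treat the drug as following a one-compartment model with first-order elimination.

C₀ = Dose / Vd = 1510 / 149 = 10.13 mg/L
k = ln2 / t½ = 0.693147 / 3.94 = 0.1759 h⁻¹
C = C₀ · e^(−k·t) = 10.13 × e^(−0.1759 × 14.6)
  = 10.13 × 0.07668 = 0.7768 mg/L
Convert: 0.7768 mg/L × 1000 = 776.8 µg/L

777 µg/L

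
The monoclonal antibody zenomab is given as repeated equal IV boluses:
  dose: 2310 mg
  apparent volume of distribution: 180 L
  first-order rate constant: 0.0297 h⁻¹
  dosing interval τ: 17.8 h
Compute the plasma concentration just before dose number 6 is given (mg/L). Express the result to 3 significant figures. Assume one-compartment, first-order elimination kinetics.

17.1 mg/L

C₀ per dose = Dose / Vd = 2310 / 180 = 12.83 mg/L
Fraction remaining after one interval: r = e^(−kτ) = e^(−0.02970 × 17.8) = 0.5894
Before dose 6, 5 doses have been given (aged 1τ, 2τ, 3τ, 4τ, 5τ).
C_trough = C₀ × (r + r² + … + r^5) = C₀ × r(1−r^5)/(1−r)
        = 12.83 × 0.5894 × (1 − 0.07113) / (1 − 0.5894) = 17.11 mg/L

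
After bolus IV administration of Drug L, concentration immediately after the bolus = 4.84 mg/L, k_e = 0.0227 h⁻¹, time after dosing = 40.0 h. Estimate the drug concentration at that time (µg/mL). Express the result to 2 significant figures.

C = C₀ · e^(−k·t) = 4.840 × e^(−0.02270 × 40.0)
  = 4.840 × 0.4033 = 1.952 mg/L
(1.952 mg/L = 1.952 µg/mL)

2.0 µg/mL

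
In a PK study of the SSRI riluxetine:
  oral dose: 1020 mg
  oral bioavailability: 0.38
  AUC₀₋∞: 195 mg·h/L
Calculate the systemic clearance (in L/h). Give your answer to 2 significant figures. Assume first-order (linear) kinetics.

CL = F·Dose / AUC = 0.38 × 1020 / 195 = 1.988 L/h

2.0 L/h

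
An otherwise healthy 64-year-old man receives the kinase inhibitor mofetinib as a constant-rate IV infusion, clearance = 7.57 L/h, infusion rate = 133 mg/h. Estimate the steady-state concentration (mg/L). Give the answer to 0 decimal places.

At steady state Css = R₀ / CL = 133 / 7.570 = 17.57 mg/L

18 mg/L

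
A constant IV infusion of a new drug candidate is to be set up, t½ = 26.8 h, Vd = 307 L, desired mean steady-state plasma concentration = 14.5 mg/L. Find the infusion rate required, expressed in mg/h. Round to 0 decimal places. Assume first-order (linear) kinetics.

115 mg/h

k = ln2 / t½ = 0.693147 / 26.8 = 0.02586 h⁻¹
CL = k × Vd = 0.02586 × 307 = 7.939 L/h
At steady state, infusion rate R₀ = Css × CL = 14.5 × 7.939 = 115.1 mg/h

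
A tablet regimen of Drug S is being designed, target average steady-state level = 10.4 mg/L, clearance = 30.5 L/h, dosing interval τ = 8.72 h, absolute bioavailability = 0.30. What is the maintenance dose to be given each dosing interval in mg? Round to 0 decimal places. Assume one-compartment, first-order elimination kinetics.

9220 mg

At steady state, F × (Dose/τ) = Css × CL.
Dose = Css × CL × τ / F = 10.4 × 30.50 × 8.72 / 0.30 = 9220 mg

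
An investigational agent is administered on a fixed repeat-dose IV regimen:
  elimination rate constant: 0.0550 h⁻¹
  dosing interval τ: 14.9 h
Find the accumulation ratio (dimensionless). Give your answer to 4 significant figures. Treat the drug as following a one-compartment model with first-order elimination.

e^(−kτ) = e^(−0.05500 × 14.9) = 0.4407
Accumulation ratio R = 1 / (1 − e^(−kτ)) = 1 / (1 − 0.4407) = 1.788

1.788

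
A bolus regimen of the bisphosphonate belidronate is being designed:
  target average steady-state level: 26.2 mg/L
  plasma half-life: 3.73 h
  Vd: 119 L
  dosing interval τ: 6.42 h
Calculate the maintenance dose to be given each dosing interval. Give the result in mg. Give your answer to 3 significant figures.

3720 mg

k = ln2 / t½ = 0.693147 / 3.73 = 0.1858 h⁻¹
CL = k × Vd = 0.1858 × 119 = 22.11 L/h
At steady state, Dose/τ = Css × CL.
Dose = Css × CL × τ = 26.2 × 22.11 × 6.42 = 3719 mg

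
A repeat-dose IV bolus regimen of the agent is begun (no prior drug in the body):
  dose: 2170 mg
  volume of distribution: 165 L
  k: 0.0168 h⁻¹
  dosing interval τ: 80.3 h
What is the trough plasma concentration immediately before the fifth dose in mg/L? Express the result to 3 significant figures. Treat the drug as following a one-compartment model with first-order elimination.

4.59 mg/L

C₀ per dose = Dose / Vd = 2170 / 165 = 13.15 mg/L
Fraction remaining after one interval: r = e^(−kτ) = e^(−0.01680 × 80.3) = 0.2595
Before dose 5, 4 doses have been given (aged 1τ, 2τ, 3τ, 4τ).
C_trough = C₀ × (r + r² + … + r^4) = C₀ × r(1−r^4)/(1−r)
        = 13.15 × 0.2595 × (1 − 0.004535) / (1 − 0.2595) = 4.587 mg/L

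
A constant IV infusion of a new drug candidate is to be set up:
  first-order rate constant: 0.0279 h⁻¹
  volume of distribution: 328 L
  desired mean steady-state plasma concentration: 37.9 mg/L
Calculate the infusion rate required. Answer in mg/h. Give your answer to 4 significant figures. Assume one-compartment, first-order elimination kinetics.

346.8 mg/h

CL = k × Vd = 0.02790 × 328 = 9.151 L/h
At steady state, infusion rate R₀ = Css × CL = 37.9 × 9.151 = 346.8 mg/h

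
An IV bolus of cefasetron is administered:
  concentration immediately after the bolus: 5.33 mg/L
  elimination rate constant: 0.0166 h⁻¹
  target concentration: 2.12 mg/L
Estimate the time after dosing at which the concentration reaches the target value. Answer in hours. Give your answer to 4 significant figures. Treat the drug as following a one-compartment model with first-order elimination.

55.54 h

t = ln(C₀ / C) / k = ln(5.330 / 2.12) / 0.01660
  = ln(2.514) / 0.01660 = 0.9219 / 0.01660 = 55.54 h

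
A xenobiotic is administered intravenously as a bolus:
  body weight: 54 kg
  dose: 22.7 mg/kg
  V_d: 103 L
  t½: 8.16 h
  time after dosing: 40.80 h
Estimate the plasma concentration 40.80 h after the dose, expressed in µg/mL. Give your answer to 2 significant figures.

0.37 µg/mL

Total dose = 22.7 × 54 = 1226 mg
C₀ = Dose / Vd = 1226 / 103 = 11.90 mg/L
k = ln2 / t½ = 0.693147 / 8.16 = 0.08494 h⁻¹
t / t½ = 40.80 / 8.16 = 5 half-lives
C = C₀ × (1/2)^5 = 11.90 × 0.03125 = 0.3719 mg/L
(0.3719 mg/L = 0.3719 µg/mL)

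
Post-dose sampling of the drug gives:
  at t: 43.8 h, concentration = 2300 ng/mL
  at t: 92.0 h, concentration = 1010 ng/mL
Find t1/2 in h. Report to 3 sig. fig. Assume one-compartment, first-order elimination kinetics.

k = ln(C₁/C₂) / (t₂ − t₁) = ln(2300/1010) / (92.0 − 43.8)
  = 0.8230 / 48.20 = 0.01707 h⁻¹
t½ = ln2 / k = 0.693147 / 0.01707 = 40.61 h

40.6 h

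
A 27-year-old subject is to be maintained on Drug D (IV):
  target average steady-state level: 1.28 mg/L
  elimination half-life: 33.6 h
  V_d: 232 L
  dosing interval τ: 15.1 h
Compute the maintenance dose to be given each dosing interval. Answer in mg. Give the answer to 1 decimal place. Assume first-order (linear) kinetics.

k = ln2 / t½ = 0.693147 / 33.6 = 0.02063 h⁻¹
CL = k × Vd = 0.02063 × 232 = 4.786 L/h
At steady state, Dose/τ = Css × CL.
Dose = Css × CL × τ = 1.28 × 4.786 × 15.1 = 92.50 mg

92.5 mg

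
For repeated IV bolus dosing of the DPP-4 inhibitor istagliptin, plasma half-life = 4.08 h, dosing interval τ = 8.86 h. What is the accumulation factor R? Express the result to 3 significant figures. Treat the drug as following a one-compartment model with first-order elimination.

k = ln2 / t½ = 0.693147 / 4.08 = 0.1699 h⁻¹
e^(−kτ) = e^(−0.1699 × 8.86) = 0.2219
Accumulation ratio R = 1 / (1 − e^(−kτ)) = 1 / (1 − 0.2219) = 1.285

1.29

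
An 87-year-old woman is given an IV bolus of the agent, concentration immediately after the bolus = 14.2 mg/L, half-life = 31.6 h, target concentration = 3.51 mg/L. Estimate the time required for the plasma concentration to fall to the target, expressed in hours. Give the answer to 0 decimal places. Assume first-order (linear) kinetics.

k = ln2 / t½ = 0.693147 / 31.6 = 0.02194 h⁻¹
t = ln(C₀ / C) / k = ln(14.20 / 3.51) / 0.02194
  = ln(4.046) / 0.02194 = 1.398 / 0.02194 = 63.72 h

64 h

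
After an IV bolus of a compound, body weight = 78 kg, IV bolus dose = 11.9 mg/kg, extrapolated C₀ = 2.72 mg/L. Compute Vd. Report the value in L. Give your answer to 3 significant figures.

341 L

Dose = 11.9 × 78 = 928.2 mg
Vd = Dose / C₀ = 928.2 / 2.72 = 341.3 L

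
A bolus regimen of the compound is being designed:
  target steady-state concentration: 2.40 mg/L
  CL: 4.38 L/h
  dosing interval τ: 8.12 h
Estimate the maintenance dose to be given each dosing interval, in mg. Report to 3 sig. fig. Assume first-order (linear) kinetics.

85.4 mg

At steady state, Dose/τ = Css × CL.
Dose = Css × CL × τ = 2.40 × 4.380 × 8.12 = 85.36 mg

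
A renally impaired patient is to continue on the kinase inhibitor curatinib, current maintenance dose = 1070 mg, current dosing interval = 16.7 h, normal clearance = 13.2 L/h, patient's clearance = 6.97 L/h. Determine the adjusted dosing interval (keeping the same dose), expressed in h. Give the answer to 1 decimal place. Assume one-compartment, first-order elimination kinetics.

31.6 h

To keep the same average steady-state level, dosing rate must scale with clearance.
CL ratio = 6.97 / 13.2 = 0.5280
New interval (same dose) = 16.7 / 0.5280 = 31.63 h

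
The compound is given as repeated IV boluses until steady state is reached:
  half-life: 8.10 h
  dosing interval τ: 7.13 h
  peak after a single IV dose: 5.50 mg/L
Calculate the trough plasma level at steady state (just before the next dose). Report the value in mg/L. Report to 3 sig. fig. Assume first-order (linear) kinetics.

k = ln2 / t½ = 0.693147 / 8.10 = 0.08557 h⁻¹
e^(−kτ) = e^(−0.08557 × 7.13) = 0.5433
Accumulation ratio R = 1 / (1 − e^(−kτ)) = 1 / (1 − 0.5433) = 2.190
Steady-state trough = C₀ × R × e^(−kτ) = 5.50 × 2.190 × 0.5433 = 6.544 mg/L

6.54 mg/L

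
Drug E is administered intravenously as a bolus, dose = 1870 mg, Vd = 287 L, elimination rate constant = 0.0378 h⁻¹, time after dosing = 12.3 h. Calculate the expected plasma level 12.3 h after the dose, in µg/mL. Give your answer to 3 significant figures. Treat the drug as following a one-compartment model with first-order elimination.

4.09 µg/mL

C₀ = Dose / Vd = 1870 / 287 = 6.516 mg/L
C = C₀ · e^(−k·t) = 6.516 × e^(−0.03780 × 12.3)
  = 6.516 × 0.6282 = 4.093 mg/L
(4.093 mg/L = 4.093 µg/mL)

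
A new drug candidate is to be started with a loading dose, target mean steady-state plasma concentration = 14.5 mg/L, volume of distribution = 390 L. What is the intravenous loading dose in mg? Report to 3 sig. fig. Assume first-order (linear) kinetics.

5660 mg

LD = Css × Vd = 14.5 × 390 = 5655 mg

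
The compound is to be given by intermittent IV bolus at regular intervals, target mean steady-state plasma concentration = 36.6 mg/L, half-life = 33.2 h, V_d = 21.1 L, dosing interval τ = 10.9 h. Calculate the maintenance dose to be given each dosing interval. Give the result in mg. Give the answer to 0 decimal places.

176 mg

k = ln2 / t½ = 0.693147 / 33.2 = 0.02088 h⁻¹
CL = k × Vd = 0.02088 × 21.1 = 0.4406 L/h
At steady state, Dose/τ = Css × CL.
Dose = Css × CL × τ = 36.6 × 0.4406 × 10.9 = 175.8 mg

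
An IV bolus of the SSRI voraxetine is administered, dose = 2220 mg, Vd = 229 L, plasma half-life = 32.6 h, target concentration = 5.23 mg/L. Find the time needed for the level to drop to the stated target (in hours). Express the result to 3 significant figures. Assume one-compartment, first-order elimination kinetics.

C₀ = Dose / Vd = 2220 / 229 = 9.694 mg/L
k = ln2 / t½ = 0.693147 / 32.6 = 0.02126 h⁻¹
t = ln(C₀ / C) / k = ln(9.694 / 5.23) / 0.02126
  = ln(1.854) / 0.02126 = 0.6173 / 0.02126 = 29.04 h

29.0 h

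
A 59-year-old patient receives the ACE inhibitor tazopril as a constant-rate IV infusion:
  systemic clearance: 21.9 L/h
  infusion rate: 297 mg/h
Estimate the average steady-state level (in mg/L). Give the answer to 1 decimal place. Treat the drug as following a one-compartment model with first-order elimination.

At steady state Css = R₀ / CL = 297 / 21.90 = 13.56 mg/L

13.6 mg/L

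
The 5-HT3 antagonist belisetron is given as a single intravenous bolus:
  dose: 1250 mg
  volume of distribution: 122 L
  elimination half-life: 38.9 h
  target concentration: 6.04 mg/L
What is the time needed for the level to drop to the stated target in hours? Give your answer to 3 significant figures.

29.7 h

C₀ = Dose / Vd = 1250 / 122 = 10.25 mg/L
k = ln2 / t½ = 0.693147 / 38.9 = 0.01782 h⁻¹
t = ln(C₀ / C) / k = ln(10.25 / 6.04) / 0.01782
  = ln(1.697) / 0.01782 = 0.5289 / 0.01782 = 29.68 h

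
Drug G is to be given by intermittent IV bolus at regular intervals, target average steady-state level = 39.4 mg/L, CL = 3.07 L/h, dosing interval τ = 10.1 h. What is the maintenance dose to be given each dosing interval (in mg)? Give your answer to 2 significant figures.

At steady state, Dose/τ = Css × CL.
Dose = Css × CL × τ = 39.4 × 3.070 × 10.1 = 1222 mg

1200 mg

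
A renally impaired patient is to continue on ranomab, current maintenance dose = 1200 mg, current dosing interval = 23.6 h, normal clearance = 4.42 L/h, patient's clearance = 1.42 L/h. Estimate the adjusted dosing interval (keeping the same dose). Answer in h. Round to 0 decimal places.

73 h

To keep the same average steady-state level, dosing rate must scale with clearance.
CL ratio = 1.42 / 4.42 = 0.3213
New interval (same dose) = 23.6 / 0.3213 = 73.45 h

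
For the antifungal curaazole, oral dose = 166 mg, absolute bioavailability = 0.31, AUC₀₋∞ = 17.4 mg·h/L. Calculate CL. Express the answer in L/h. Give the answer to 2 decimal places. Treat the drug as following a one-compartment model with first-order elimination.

CL = F·Dose / AUC = 0.31 × 166 / 17.4 = 2.957 L/h

2.96 L/h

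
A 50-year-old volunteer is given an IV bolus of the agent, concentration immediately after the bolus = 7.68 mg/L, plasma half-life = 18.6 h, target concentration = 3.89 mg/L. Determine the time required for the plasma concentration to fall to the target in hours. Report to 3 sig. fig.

k = ln2 / t½ = 0.693147 / 18.6 = 0.03727 h⁻¹
t = ln(C₀ / C) / k = ln(7.680 / 3.89) / 0.03727
  = ln(1.974) / 0.03727 = 0.6801 / 0.03727 = 18.25 h

18.3 h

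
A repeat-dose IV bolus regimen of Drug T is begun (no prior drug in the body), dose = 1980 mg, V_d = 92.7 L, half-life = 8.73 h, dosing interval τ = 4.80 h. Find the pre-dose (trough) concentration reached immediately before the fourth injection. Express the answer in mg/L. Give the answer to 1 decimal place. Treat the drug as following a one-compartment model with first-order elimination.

31.4 mg/L

C₀ per dose = Dose / Vd = 1980 / 92.7 = 21.36 mg/L
k = ln2 / t½ = 0.693147 / 8.73 = 0.07940 h⁻¹
Fraction remaining after one interval: r = e^(−kτ) = e^(−0.07940 × 4.80) = 0.6831
Before dose 4, 3 doses have been given (aged 1τ, 2τ, 3τ).
C_trough = C₀ × (r + r² + … + r^3) = C₀ × r(1−r^3)/(1−r)
        = 21.36 × 0.6831 × (1 − 0.3188) / (1 − 0.6831) = 31.36 mg/L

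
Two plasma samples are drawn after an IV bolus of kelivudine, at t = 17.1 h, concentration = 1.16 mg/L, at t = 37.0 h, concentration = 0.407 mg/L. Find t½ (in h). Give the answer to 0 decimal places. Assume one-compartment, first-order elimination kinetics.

k = ln(C₁/C₂) / (t₂ − t₁) = ln(1.16/0.407) / (37.0 − 17.1)
  = 1.047 / 19.90 = 0.05261 h⁻¹
t½ = ln2 / k = 0.693147 / 0.05261 = 13.18 h

13 h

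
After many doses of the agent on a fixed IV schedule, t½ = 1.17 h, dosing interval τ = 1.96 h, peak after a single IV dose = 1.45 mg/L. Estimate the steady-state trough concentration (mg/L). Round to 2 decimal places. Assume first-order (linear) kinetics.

k = ln2 / t½ = 0.693147 / 1.17 = 0.5924 h⁻¹
e^(−kτ) = e^(−0.5924 × 1.96) = 0.3131
Accumulation ratio R = 1 / (1 − e^(−kτ)) = 1 / (1 − 0.3131) = 1.456
Steady-state trough = C₀ × R × e^(−kτ) = 1.45 × 1.456 × 0.3131 = 0.6610 mg/L

0.66 mg/L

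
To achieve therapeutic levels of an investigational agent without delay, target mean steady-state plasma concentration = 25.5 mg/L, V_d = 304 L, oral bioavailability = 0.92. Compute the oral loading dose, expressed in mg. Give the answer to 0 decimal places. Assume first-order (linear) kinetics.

LD = Css × Vd / F = 25.5 × 304 / 0.92 = 8426 mg

8426 mg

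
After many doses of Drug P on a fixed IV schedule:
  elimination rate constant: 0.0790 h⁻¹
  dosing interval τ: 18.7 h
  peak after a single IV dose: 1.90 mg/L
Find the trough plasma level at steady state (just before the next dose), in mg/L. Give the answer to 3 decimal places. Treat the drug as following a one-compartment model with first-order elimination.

0.562 mg/L

e^(−kτ) = e^(−0.07900 × 18.7) = 0.2283
Accumulation ratio R = 1 / (1 − e^(−kτ)) = 1 / (1 − 0.2283) = 1.296
Steady-state trough = C₀ × R × e^(−kτ) = 1.90 × 1.296 × 0.2283 = 0.5622 mg/L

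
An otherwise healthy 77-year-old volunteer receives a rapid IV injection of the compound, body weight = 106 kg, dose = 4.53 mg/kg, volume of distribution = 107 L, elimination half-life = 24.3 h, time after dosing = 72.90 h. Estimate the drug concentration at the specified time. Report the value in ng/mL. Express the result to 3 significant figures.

Total dose = 4.53 × 106 = 480.2 mg
C₀ = Dose / Vd = 480.2 / 107 = 4.488 mg/L
k = ln2 / t½ = 0.693147 / 24.3 = 0.02852 h⁻¹
t / t½ = 72.90 / 24.3 = 3 half-lives
C = C₀ × (1/2)^3 = 4.488 × 0.1250 = 0.5610 mg/L
Convert: 0.5610 mg/L × 1000 = 561.0 ng/mL

561 ng/mL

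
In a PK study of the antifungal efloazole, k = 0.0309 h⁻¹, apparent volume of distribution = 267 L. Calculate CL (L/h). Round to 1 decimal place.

8.3 L/h

CL = k × Vd = 0.0309 × 267 = 8.250 L/h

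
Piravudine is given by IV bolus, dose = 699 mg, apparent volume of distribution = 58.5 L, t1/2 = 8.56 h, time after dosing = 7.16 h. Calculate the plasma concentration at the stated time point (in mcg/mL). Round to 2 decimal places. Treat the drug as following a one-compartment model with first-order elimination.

6.69 mcg/mL

C₀ = Dose / Vd = 699.0 / 58.5 = 11.95 mg/L
k = ln2 / t½ = 0.693147 / 8.56 = 0.08098 h⁻¹
C = C₀ · e^(−k·t) = 11.95 × e^(−0.08098 × 7.16)
  = 11.95 × 0.5600 = 6.692 mg/L
(6.692 mg/L = 6.692 mcg/mL)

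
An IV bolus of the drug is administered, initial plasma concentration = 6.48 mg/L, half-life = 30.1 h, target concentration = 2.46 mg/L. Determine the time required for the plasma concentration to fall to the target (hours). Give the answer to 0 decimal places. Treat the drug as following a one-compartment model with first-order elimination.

k = ln2 / t½ = 0.693147 / 30.1 = 0.02303 h⁻¹
t = ln(C₀ / C) / k = ln(6.480 / 2.46) / 0.02303
  = ln(2.634) / 0.02303 = 0.9685 / 0.02303 = 42.05 h

42 h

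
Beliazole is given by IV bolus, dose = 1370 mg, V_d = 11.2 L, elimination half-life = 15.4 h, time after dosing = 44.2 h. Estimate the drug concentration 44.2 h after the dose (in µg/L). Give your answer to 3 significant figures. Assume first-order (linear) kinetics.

16700 µg/L

C₀ = Dose / Vd = 1370 / 11.2 = 122.3 mg/L
k = ln2 / t½ = 0.693147 / 15.4 = 0.04501 h⁻¹
C = C₀ · e^(−k·t) = 122.3 × e^(−0.04501 × 44.2)
  = 122.3 × 0.1368 = 16.73 mg/L
Convert: 16.73 mg/L × 1000 = 16730 µg/L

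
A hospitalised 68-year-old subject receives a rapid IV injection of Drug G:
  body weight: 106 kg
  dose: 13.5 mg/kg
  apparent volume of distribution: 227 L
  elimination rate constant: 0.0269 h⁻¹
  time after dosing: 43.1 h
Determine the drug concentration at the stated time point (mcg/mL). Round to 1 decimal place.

Total dose = 13.5 × 106 = 1431 mg
C₀ = Dose / Vd = 1431 / 227 = 6.304 mg/L
C = C₀ · e^(−k·t) = 6.304 × e^(−0.02690 × 43.1)
  = 6.304 × 0.3137 = 1.978 mg/L
(1.978 mg/L = 1.978 mcg/mL)

2.0 mcg/mL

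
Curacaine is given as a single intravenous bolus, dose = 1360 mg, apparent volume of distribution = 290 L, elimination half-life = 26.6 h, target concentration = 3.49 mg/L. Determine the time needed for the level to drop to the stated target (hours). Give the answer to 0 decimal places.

C₀ = Dose / Vd = 1360 / 290 = 4.690 mg/L
k = ln2 / t½ = 0.693147 / 26.6 = 0.02606 h⁻¹
t = ln(C₀ / C) / k = ln(4.690 / 3.49) / 0.02606
  = ln(1.344) / 0.02606 = 0.2957 / 0.02606 = 11.35 h

11 h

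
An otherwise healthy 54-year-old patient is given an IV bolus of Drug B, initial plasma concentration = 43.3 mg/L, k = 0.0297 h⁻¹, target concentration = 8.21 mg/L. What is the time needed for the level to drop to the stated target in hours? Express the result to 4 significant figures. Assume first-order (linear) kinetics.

t = ln(C₀ / C) / k = ln(43.30 / 8.21) / 0.02970
  = ln(5.274) / 0.02970 = 1.663 / 0.02970 = 55.99 h

55.99 h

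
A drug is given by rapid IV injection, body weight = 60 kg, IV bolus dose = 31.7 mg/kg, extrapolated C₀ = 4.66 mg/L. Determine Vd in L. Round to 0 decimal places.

408 L

Dose = 31.7 × 60 = 1902 mg
Vd = Dose / C₀ = 1902 / 4.66 = 408.2 L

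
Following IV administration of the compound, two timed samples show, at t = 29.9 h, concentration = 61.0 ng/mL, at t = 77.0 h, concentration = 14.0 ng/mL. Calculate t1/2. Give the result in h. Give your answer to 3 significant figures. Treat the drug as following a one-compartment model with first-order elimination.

22.2 h

k = ln(C₁/C₂) / (t₂ − t₁) = ln(61.0/14.0) / (77.0 − 29.9)
  = 1.472 / 47.10 = 0.03125 h⁻¹
t½ = ln2 / k = 0.693147 / 0.03125 = 22.18 h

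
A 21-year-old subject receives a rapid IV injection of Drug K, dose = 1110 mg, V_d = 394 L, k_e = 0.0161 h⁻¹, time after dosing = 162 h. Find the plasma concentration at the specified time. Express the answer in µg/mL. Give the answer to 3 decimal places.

C₀ = Dose / Vd = 1110 / 394 = 2.817 mg/L
C = C₀ · e^(−k·t) = 2.817 × e^(−0.01610 × 162)
  = 2.817 × 0.07367 = 0.2075 mg/L
(0.2075 mg/L = 0.2075 µg/mL)

0.208 µg/mL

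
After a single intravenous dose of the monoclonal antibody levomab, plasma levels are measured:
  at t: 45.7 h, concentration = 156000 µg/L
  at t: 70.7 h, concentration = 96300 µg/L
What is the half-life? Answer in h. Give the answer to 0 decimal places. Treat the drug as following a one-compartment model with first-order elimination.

k = ln(C₁/C₂) / (t₂ − t₁) = ln(156000/96300) / (70.7 − 45.7)
  = 0.4824 / 25.00 = 0.01930 h⁻¹
t½ = ln2 / k = 0.693147 / 0.01930 = 35.91 h

36 h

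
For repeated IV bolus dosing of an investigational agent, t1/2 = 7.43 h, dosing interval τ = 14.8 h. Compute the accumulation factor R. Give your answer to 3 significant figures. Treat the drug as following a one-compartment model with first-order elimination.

1.34

k = ln2 / t½ = 0.693147 / 7.43 = 0.09329 h⁻¹
e^(−kτ) = e^(−0.09329 × 14.8) = 0.2514
Accumulation ratio R = 1 / (1 − e^(−kτ)) = 1 / (1 − 0.2514) = 1.336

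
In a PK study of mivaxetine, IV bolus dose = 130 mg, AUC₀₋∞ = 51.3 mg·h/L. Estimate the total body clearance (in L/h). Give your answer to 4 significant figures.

2.534 L/h

CL = Dose / AUC = 130 / 51.3 = 2.534 L/h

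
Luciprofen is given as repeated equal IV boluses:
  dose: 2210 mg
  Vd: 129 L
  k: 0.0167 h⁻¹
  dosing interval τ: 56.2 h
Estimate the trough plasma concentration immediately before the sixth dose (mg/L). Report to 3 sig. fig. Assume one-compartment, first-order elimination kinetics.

10.9 mg/L

C₀ per dose = Dose / Vd = 2210 / 129 = 17.13 mg/L
Fraction remaining after one interval: r = e^(−kτ) = e^(−0.01670 × 56.2) = 0.3912
Before dose 6, 5 doses have been given (aged 1τ, 2τ, 3τ, 4τ, 5τ).
C_trough = C₀ × (r + r² + … + r^5) = C₀ × r(1−r^5)/(1−r)
        = 17.13 × 0.3912 × (1 − 0.009162) / (1 − 0.3912) = 10.91 mg/L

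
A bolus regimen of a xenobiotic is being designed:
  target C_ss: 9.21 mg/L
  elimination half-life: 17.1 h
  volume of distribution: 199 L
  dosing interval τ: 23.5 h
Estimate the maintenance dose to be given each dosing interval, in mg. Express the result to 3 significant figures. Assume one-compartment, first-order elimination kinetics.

k = ln2 / t½ = 0.693147 / 17.1 = 0.04053 h⁻¹
CL = k × Vd = 0.04053 × 199 = 8.065 L/h
At steady state, Dose/τ = Css × CL.
Dose = Css × CL × τ = 9.21 × 8.065 × 23.5 = 1746 mg

1750 mg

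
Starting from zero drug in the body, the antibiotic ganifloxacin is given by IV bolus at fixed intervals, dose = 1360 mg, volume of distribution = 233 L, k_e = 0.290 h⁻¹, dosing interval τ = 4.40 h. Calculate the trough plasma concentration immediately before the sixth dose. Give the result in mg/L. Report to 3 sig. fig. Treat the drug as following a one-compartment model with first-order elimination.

2.26 mg/L

C₀ per dose = Dose / Vd = 1360 / 233 = 5.837 mg/L
Fraction remaining after one interval: r = e^(−kτ) = e^(−0.2900 × 4.40) = 0.2792
Before dose 6, 5 doses have been given (aged 1τ, 2τ, 3τ, 4τ, 5τ).
C_trough = C₀ × (r + r² + … + r^5) = C₀ × r(1−r^5)/(1−r)
        = 5.837 × 0.2792 × (1 − 0.001697) / (1 − 0.2792) = 2.257 mg/L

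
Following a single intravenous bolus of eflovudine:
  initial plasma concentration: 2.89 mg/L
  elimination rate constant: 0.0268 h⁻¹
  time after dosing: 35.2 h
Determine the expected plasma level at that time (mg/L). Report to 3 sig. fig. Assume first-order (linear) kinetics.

C = C₀ · e^(−k·t) = 2.890 × e^(−0.02680 × 35.2)
  = 2.890 × 0.3893 = 1.125 mg/L

1.13 mg/L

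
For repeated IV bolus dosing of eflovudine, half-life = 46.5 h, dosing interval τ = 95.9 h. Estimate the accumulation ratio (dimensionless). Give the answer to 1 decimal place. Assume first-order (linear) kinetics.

k = ln2 / t½ = 0.693147 / 46.5 = 0.01491 h⁻¹
e^(−kτ) = e^(−0.01491 × 95.9) = 0.2393
Accumulation ratio R = 1 / (1 − e^(−kτ)) = 1 / (1 − 0.2393) = 1.315

1.3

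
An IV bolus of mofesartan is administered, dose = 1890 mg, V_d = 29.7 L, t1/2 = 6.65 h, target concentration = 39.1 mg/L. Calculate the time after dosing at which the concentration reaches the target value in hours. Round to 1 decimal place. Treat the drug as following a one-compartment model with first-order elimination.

4.7 h

C₀ = Dose / Vd = 1890 / 29.7 = 63.64 mg/L
k = ln2 / t½ = 0.693147 / 6.65 = 0.1042 h⁻¹
t = ln(C₀ / C) / k = ln(63.64 / 39.1) / 0.1042
  = ln(1.628) / 0.1042 = 0.4874 / 0.1042 = 4.678 h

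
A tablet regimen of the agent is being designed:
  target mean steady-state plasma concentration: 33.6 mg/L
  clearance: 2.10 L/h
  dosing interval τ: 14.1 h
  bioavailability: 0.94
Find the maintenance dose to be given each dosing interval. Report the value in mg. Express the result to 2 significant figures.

At steady state, F × (Dose/τ) = Css × CL.
Dose = Css × CL × τ / F = 33.6 × 2.100 × 14.1 / 0.94 = 1058 mg

1100 mg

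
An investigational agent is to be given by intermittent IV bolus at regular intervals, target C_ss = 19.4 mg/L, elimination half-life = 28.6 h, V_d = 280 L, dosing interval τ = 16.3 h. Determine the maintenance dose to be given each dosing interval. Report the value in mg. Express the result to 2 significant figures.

2100 mg

k = ln2 / t½ = 0.693147 / 28.6 = 0.02424 h⁻¹
CL = k × Vd = 0.02424 × 280 = 6.787 L/h
At steady state, Dose/τ = Css × CL.
Dose = Css × CL × τ = 19.4 × 6.787 × 16.3 = 2146 mg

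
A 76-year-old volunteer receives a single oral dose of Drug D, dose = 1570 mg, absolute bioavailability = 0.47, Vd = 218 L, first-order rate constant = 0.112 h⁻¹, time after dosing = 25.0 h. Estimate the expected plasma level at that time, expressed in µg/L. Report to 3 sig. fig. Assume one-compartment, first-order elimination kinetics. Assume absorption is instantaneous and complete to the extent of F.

Amount reaching circulation = F × Dose = 0.47 × 1570 = 737.9 mg
C₀ = F·Dose / Vd = 737.9 / 218 = 3.385 mg/L
C = C₀ · e^(−k·t) = 3.385 × e^(−0.1120 × 25.0)
  = 3.385 × 0.06081 = 0.2058 mg/L
Convert: 0.2058 mg/L × 1000 = 205.8 µg/L

206 µg/L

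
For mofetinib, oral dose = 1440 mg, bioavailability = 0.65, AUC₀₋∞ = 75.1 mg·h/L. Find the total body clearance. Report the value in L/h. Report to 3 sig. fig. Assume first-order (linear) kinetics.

12.5 L/h

CL = F·Dose / AUC = 0.65 × 1440 / 75.1 = 12.46 L/h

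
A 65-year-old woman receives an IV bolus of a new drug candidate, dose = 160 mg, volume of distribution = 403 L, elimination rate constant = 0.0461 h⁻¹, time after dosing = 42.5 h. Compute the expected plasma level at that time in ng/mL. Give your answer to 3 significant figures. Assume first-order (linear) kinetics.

C₀ = Dose / Vd = 160.0 / 403 = 0.3970 mg/L
C = C₀ · e^(−k·t) = 0.3970 × e^(−0.04610 × 42.5)
  = 0.3970 × 0.1410 = 0.05598 mg/L
Convert: 0.05598 mg/L × 1000 = 55.98 ng/mL

56.0 ng/mL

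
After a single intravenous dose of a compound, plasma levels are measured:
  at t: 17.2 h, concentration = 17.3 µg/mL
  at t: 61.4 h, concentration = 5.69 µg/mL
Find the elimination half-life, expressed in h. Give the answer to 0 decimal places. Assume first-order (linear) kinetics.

28 h

k = ln(C₁/C₂) / (t₂ − t₁) = ln(17.3/5.69) / (61.4 − 17.2)
  = 1.112 / 44.20 = 0.02516 h⁻¹
t½ = ln2 / k = 0.693147 / 0.02516 = 27.55 h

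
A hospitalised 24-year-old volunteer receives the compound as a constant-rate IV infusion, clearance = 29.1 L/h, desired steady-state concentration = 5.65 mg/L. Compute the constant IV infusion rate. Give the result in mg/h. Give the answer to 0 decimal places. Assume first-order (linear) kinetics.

At steady state, infusion rate R₀ = Css × CL = 5.65 × 29.10 = 164.4 mg/h

164 mg/h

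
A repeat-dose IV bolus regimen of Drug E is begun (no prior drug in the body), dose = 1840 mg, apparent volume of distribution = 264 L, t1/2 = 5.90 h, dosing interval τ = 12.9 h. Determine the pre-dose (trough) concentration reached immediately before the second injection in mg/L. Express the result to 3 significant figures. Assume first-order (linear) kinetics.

C₀ per dose = Dose / Vd = 1840 / 264 = 6.970 mg/L
k = ln2 / t½ = 0.693147 / 5.90 = 0.1175 h⁻¹
Fraction remaining after one interval: r = e^(−kτ) = e^(−0.1175 × 12.9) = 0.2196
Before dose 2, 1 dose has been given (aged 1τ).
C_trough = C₀ × r = 6.970 × 0.2196 = 1.531 mg/L

1.53 mg/L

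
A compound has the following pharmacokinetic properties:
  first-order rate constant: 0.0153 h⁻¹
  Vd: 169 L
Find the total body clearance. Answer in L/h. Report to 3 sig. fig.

2.59 L/h

CL = k × Vd = 0.0153 × 169 = 2.586 L/h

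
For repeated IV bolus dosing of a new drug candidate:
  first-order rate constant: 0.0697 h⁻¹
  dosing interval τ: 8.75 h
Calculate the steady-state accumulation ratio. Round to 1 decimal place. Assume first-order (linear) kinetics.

e^(−kτ) = e^(−0.06970 × 8.75) = 0.5434
Accumulation ratio R = 1 / (1 − e^(−kτ)) = 1 / (1 − 0.5434) = 2.190

2.2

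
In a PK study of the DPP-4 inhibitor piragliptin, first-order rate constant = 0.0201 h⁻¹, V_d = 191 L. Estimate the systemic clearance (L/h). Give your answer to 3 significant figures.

CL = k × Vd = 0.0201 × 191 = 3.839 L/h

3.84 L/h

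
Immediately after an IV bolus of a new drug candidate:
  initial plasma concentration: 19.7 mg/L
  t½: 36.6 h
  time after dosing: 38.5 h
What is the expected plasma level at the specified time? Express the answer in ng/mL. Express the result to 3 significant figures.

9500 ng/mL

k = ln2 / t½ = 0.693147 / 36.6 = 0.01894 h⁻¹
C = C₀ · e^(−k·t) = 19.70 × e^(−0.01894 × 38.5)
  = 19.70 × 0.4823 = 9.501 mg/L
Convert: 9.501 mg/L × 1000 = 9501 ng/mL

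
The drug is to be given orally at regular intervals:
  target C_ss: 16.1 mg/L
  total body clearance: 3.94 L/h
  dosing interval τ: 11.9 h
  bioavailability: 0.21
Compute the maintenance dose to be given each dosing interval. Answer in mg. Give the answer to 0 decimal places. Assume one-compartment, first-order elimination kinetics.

3595 mg

At steady state, F × (Dose/τ) = Css × CL.
Dose = Css × CL × τ / F = 16.1 × 3.940 × 11.9 / 0.21 = 3595 mg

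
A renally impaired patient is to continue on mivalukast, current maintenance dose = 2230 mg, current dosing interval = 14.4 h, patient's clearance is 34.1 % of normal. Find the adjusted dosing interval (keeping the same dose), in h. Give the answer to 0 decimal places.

42 h

To keep the same average steady-state level, dosing rate must scale with clearance.
CL ratio = 34.1 / 100 = 0.3410
New interval (same dose) = 14.4 / 0.3410 = 42.23 h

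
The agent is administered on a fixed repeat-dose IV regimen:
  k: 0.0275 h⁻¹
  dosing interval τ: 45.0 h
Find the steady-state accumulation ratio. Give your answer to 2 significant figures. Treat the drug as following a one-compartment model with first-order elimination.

e^(−kτ) = e^(−0.02750 × 45.0) = 0.2901
Accumulation ratio R = 1 / (1 − e^(−kτ)) = 1 / (1 − 0.2901) = 1.409

1.4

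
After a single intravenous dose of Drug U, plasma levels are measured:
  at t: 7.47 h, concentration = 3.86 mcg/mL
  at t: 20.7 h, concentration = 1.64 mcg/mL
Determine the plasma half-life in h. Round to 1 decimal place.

10.7 h

k = ln(C₁/C₂) / (t₂ − t₁) = ln(3.86/1.64) / (20.7 − 7.47)
  = 0.8560 / 13.23 = 0.06470 h⁻¹
t½ = ln2 / k = 0.693147 / 0.06470 = 10.71 h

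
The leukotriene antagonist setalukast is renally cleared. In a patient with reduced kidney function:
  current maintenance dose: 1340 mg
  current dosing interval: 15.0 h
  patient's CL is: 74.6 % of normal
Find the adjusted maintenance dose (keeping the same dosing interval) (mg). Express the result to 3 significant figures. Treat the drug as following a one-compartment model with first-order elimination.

1000 mg

To keep the same average steady-state level, dosing rate must scale with clearance.
CL ratio = 74.6 / 100 = 0.7460
New dose (same interval) = 1340 × 0.7460 = 999.6 mg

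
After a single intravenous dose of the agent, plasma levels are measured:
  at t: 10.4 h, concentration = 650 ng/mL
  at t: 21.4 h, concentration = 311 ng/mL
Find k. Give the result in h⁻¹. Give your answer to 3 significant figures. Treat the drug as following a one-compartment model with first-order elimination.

k = ln(C₁/C₂) / (t₂ − t₁) = ln(650/311) / (21.4 − 10.4)
  = 0.7372 / 11.00 = 0.06702 h⁻¹

0.0670 h⁻¹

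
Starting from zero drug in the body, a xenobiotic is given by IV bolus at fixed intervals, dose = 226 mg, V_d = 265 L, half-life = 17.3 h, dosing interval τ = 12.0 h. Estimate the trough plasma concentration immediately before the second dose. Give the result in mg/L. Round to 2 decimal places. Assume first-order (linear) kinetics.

C₀ per dose = Dose / Vd = 226 / 265 = 0.8528 mg/L
k = ln2 / t½ = 0.693147 / 17.3 = 0.04007 h⁻¹
Fraction remaining after one interval: r = e^(−kτ) = e^(−0.04007 × 12.0) = 0.6183
Before dose 2, 1 dose has been given (aged 1τ).
C_trough = C₀ × r = 0.8528 × 0.6183 = 0.5273 mg/L

0.53 mg/L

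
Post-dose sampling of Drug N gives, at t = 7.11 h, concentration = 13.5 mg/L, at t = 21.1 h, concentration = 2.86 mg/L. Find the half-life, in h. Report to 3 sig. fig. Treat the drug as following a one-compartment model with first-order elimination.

k = ln(C₁/C₂) / (t₂ − t₁) = ln(13.5/2.86) / (21.1 − 7.11)
  = 1.552 / 13.99 = 0.1109 h⁻¹
t½ = ln2 / k = 0.693147 / 0.1109 = 6.250 h

6.25 h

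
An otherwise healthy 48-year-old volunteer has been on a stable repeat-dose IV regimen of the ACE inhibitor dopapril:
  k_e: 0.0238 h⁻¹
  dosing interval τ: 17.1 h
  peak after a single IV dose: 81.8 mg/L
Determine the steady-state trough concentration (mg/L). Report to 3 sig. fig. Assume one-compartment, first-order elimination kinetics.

e^(−kτ) = e^(−0.02380 × 17.1) = 0.6657
Accumulation ratio R = 1 / (1 − e^(−kτ)) = 1 / (1 − 0.6657) = 2.991
Steady-state trough = C₀ × R × e^(−kτ) = 81.8 × 2.991 × 0.6657 = 162.9 mg/L

163 mg/L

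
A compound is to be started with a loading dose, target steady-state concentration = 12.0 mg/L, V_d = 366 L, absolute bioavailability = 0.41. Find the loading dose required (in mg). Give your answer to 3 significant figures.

LD = Css × Vd / F = 12.0 × 366 / 0.41 = 10710 mg

10700 mg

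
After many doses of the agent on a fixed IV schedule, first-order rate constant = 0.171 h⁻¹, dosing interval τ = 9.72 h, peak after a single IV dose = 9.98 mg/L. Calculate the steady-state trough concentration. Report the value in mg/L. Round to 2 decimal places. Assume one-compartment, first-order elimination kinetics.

2.34 mg/L

e^(−kτ) = e^(−0.1710 × 9.72) = 0.1897
Accumulation ratio R = 1 / (1 − e^(−kτ)) = 1 / (1 − 0.1897) = 1.234
Steady-state trough = C₀ × R × e^(−kτ) = 9.98 × 1.234 × 0.1897 = 2.336 mg/L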